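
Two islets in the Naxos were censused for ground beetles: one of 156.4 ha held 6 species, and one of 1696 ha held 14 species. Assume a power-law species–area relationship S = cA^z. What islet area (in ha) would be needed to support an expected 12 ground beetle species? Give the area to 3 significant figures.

z = ln(14/6) / ln(1696/156.4) = 0.8473 / 2.3836 = 0.3555
c = 6 / 156.4^0.3555 = 6 / 6.025 = 0.9958
A = (12/0.9958)^(1/0.3555) ⇒ ln A = ln(12.05)/0.3555 = 7.0024
A = e^7.0024 ≈ 1099 ha

1100 ha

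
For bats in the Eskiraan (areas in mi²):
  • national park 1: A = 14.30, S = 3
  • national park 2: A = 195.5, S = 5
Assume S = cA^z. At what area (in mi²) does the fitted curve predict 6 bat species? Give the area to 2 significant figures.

500 mi²

z = ln(5/3) / ln(195.5/14.3) = 0.5108 / 2.6153 = 0.1953
c = 3 / 14.3^0.1953 = 3 / 1.681 = 1.784
A = (6/1.784)^(1/0.1953) ⇒ ln A = ln(3.363)/0.1953 = 6.2090
A = e^6.2090 ≈ 497.2 mi²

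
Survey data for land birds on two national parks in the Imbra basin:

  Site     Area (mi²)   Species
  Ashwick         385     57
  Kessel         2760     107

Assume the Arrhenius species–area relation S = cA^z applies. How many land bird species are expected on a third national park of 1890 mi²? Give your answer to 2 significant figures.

95

z = ln(107/57) / ln(2760/385) = 0.6298 / 1.9697 = 0.3197
c = 57 / 385^0.3197 = 57 / 6.709 = 8.496
S₃ = 8.496 × 1890^0.3197 = 8.496 × 11.16 ≈ 94.8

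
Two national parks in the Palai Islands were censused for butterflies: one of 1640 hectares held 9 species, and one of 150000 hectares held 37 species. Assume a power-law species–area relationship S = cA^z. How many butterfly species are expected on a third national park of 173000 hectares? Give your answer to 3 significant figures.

38.7

z = ln(37/9) / ln(150000/1640) = 1.4137 / 4.5159 = 0.3130
c = 9 / 1640^0.3130 = 9 / 10.15 = 0.8869
S₃ = 0.8869 × 173000^0.3130 = 0.8869 × 43.63 ≈ 38.69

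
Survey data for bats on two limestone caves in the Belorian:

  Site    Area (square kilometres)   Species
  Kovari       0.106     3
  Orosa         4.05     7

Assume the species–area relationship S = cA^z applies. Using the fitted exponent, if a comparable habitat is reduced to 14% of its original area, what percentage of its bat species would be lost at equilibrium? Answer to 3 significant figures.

z = ln(7/3) / ln(4.05/0.106) = 0.8473 / 3.6430 = 0.2326
S_new/S_old = (A_new/A_old)^z = 0.14^0.2326 = exp(0.2326 × -1.9661) = 0.633
Fraction lost = 1 − 0.633 = 0.367

36.7%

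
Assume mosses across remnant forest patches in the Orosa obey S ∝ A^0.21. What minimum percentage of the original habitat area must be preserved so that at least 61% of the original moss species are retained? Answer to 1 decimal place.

9.5%

Need (A_new/A_old)^0.21 = 0.61, so A_new/A_old = 0.61^(1/0.21) = 0.61^4.762
ln(A_new/A_old) = ln 0.61 / 0.21 = -0.4943 / 0.21 = -2.3538
A_new/A_old = e^-2.3538 ≈ 0.09501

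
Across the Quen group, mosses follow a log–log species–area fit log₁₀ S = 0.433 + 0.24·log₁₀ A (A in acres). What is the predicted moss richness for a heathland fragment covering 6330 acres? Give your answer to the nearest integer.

22

S = 2.71 × 6330^0.24
ln S = ln 2.71 + 0.24 × ln 6330 = 0.9970 + 0.24 × 8.7531 = 3.0978
S = e^3.0978 ≈ 22.15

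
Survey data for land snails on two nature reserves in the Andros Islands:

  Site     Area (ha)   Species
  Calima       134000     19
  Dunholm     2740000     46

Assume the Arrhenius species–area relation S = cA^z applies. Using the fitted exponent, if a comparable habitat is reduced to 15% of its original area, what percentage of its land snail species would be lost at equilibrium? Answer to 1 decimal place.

42.6%

z = ln(46/19) / ln(2740000/134000) = 0.8842 / 3.0179 = 0.2930
S_new/S_old = (A_new/A_old)^z = 0.15^0.2930 = exp(0.2930 × -1.8971) = 0.5736
Fraction lost = 1 − 0.5736 = 0.4264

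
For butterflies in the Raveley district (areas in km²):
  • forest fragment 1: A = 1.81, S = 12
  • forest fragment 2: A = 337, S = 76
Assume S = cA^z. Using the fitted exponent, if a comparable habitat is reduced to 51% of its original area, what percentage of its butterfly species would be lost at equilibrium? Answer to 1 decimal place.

z = ln(76/12) / ln(337/1.81) = 1.8458 / 5.2268 = 0.3531
S_new/S_old = (A_new/A_old)^z = 0.51^0.3531 = exp(0.3531 × -0.6733) = 0.7884
Fraction lost = 1 − 0.7884 = 0.2116

21.2%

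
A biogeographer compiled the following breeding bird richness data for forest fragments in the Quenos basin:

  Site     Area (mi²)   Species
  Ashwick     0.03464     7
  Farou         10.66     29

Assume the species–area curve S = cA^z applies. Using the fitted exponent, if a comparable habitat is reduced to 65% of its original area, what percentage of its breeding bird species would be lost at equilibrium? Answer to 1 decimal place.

10.1%

z = ln(29/7) / ln(10.66/0.03464) = 1.4214 / 5.7292 = 0.2481
S_new/S_old = (A_new/A_old)^z = 0.65^0.2481 = exp(0.2481 × -0.4308) = 0.8986
Fraction lost = 1 − 0.8986 = 0.1014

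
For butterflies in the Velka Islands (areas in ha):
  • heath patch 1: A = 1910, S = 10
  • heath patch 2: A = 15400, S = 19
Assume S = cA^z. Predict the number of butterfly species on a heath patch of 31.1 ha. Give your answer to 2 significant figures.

2.8

z = ln(19/10) / ln(15400/1910) = 0.6419 / 2.0873 = 0.3075
c = 10 / 1910^0.3075 = 10 / 10.21 = 0.9796
S₃ = 0.9796 × 31.1^0.3075 = 0.9796 × 2.878 ≈ 2.819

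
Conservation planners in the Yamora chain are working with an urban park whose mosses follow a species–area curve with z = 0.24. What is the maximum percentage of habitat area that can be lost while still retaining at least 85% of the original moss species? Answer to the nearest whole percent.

49%

Need (A_new/A_old)^0.24 = 0.85, so A_new/A_old = 0.85^(1/0.24) = 0.85^4.167
ln(A_new/A_old) = ln 0.85 / 0.24 = -0.1625 / 0.24 = -0.6772
A_new/A_old = e^-0.6772 ≈ 0.5081
Fraction that can be lost = 1 − 0.5081 = 0.4919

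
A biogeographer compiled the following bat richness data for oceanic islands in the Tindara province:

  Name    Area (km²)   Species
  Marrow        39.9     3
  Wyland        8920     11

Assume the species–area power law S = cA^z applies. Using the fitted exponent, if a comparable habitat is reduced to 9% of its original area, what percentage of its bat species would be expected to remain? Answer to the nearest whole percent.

56%

z = ln(11/3) / ln(8920/39.9) = 1.2993 / 5.4097 = 0.2402
S_new/S_old = (A_new/A_old)^z = 0.09^0.2402 = exp(0.2402 × -2.4079) = 0.5608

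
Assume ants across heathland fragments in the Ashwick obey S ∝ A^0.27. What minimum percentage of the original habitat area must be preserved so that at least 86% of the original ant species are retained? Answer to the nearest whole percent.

Need (A_new/A_old)^0.27 = 0.86, so A_new/A_old = 0.86^(1/0.27) = 0.86^3.704
ln(A_new/A_old) = ln 0.86 / 0.27 = -0.1508 / 0.27 = -0.5586
A_new/A_old = e^-0.5586 ≈ 0.572

57%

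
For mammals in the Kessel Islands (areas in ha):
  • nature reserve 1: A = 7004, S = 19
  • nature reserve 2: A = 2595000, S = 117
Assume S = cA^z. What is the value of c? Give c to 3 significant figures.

1.25

z = ln(S₂/S₁) / ln(A₂/A₁) = ln(117/19) / ln(2595000/7004) = 1.8177 / 5.9149 = 0.3073
c = S₁ / A₁^z = 19 / 7004^0.3073 = 19 / 15.2 = 1.25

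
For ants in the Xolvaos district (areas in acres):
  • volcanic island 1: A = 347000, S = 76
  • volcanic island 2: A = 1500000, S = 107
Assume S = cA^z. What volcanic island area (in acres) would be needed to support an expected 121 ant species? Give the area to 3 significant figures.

2540000 acres

z = ln(107/76) / ln(1500000/347000) = 0.3421 / 1.4639 = 0.2337
c = 76 / 347000^0.2337 = 76 / 19.71 = 3.856
A = (121/3.856)^(1/0.2337) ⇒ ln A = ln(31.38)/0.2337 = 14.7472
A = e^14.7472 ≈ 2538677 acres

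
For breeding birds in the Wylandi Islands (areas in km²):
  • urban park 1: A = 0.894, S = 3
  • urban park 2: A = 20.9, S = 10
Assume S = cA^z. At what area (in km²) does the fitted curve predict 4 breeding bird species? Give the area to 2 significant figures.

1.9 km²

z = ln(10/3) / ln(20.9/0.894) = 1.2040 / 3.1518 = 0.3820
c = 3 / 0.894^0.3820 = 3 / 0.9581 = 3.131
A = (4/3.131)^(1/0.3820) ⇒ ln A = ln(1.277)/0.3820 = 0.6411
A = e^0.6411 ≈ 1.898 km²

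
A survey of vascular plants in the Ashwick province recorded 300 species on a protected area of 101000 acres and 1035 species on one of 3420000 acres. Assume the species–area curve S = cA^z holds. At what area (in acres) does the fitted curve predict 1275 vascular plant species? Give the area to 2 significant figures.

6200000 acres

z = ln(1035/300) / ln(3420000/101000) = 1.2384 / 3.5223 = 0.3516
c = 300 / 101000^0.3516 = 300 / 57.47 = 5.22
A = (1275/5.22)^(1/0.3516) ⇒ ln A = ln(244.2)/0.3516 = 15.6383
A = e^15.6383 ≈ 6189157 acres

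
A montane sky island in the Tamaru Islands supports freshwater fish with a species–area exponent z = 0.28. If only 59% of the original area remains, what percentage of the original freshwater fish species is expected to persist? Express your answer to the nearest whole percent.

86%

S_new/S_old = (A_new/A_old)^z = 0.59^0.28
= exp(0.28 × ln 0.59) = exp(0.28 × -0.5276) = exp(-0.1477) ≈ 0.8627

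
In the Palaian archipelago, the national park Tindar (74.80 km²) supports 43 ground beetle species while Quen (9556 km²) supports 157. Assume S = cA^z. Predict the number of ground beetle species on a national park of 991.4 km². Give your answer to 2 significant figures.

86

z = ln(157/43) / ln(9556/74.8) = 1.2950 / 4.8501 = 0.2670
c = 43 / 74.8^0.2670 = 43 / 3.165 = 13.59
S₃ = 13.59 × 991.4^0.2670 = 13.59 × 6.31 ≈ 85.73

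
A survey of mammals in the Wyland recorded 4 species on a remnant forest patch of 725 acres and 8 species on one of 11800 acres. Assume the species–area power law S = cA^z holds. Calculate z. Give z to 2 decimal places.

0.25

Taking logs: ln S = ln c + z ln A, so z = (ln S₂ − ln S₁)/(ln A₂ − ln A₁).
z = ln(8/4) / ln(11800/725) = ln(2) / ln(16.28) = 0.6931 / 2.7897 = 0.2485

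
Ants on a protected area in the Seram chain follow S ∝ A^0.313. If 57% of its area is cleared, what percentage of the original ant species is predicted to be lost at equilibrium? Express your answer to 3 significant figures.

S_new/S_old = (A_new/A_old)^z = 0.43^0.313
= exp(0.313 × ln 0.43) = exp(0.313 × -0.8440) = exp(-0.2642) ≈ 0.7678
Fraction lost = 1 − 0.7678 = 0.2322

23.2%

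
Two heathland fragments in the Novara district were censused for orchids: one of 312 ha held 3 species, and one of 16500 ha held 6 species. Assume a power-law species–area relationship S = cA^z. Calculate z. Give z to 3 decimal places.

Taking logs: ln S = ln c + z ln A, so z = (ln S₂ − ln S₁)/(ln A₂ − ln A₁).
z = ln(6/3) / ln(16500/312) = ln(2) / ln(52.88) = 0.6931 / 3.9681 = 0.1747

0.175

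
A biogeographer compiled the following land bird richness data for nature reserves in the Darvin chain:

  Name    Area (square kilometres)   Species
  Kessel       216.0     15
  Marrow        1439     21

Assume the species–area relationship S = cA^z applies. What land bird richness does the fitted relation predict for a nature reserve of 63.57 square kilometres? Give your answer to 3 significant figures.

z = ln(21/15) / ln(1439/216) = 0.3365 / 1.8964 = 0.1774
c = 15 / 216^0.1774 = 15 / 2.595 = 5.78
S₃ = 5.78 × 63.57^0.1774 = 5.78 × 2.089 ≈ 12.07

12.1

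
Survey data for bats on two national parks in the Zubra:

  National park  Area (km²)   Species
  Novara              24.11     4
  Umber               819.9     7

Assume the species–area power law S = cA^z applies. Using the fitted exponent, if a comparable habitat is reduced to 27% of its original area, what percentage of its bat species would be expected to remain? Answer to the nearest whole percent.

81%

z = ln(7/4) / ln(819.9/24.11) = 0.5596 / 3.5266 = 0.1587
S_new/S_old = (A_new/A_old)^z = 0.27^0.1587 = exp(0.1587 × -1.3093) = 0.8124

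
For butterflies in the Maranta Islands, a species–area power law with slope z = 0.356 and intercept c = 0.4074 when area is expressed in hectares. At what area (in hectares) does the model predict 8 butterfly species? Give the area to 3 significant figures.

8 = 0.4074 × A^0.356  ⇒  A^0.356 = 8/0.4074 = 19.64
ln A = ln(19.64) / 0.356 = 2.9774 / 0.356 = 8.3635
A = e^8.3635 ≈ 4288 hectares

4290 hectares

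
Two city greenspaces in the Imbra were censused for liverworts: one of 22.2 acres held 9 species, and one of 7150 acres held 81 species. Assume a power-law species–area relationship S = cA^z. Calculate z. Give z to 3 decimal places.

Taking logs: ln S = ln c + z ln A, so z = (ln S₂ − ln S₁)/(ln A₂ − ln A₁).
z = ln(81/9) / ln(7150/22.2) = ln(9) / ln(322.1) = 2.1972 / 5.7748 = 0.3805

0.380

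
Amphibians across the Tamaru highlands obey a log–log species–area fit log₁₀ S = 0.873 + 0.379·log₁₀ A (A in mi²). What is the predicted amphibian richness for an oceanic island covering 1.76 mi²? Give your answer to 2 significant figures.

9.2

S = 7.464 × 1.76^0.379 = 7.464 × 1.239 ≈ 9.248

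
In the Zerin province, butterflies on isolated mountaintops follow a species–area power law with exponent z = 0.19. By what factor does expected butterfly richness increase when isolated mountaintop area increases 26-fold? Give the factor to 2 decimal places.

1.86

S₂/S₁ = (A₂/A₁)^z = 26^0.19
ln(S₂/S₁) = 0.19 × ln 26 = 0.19 × 3.2581 = 0.6190
S₂/S₁ = e^0.6190 ≈ 1.857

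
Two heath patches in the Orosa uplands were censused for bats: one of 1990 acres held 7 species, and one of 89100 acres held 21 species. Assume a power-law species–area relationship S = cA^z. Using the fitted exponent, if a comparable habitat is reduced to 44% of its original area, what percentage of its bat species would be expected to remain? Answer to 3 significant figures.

z = ln(21/7) / ln(89100/1990) = 1.0986 / 3.8016 = 0.2890
S_new/S_old = (A_new/A_old)^z = 0.44^0.2890 = exp(0.2890 × -0.8210) = 0.7888

78.9%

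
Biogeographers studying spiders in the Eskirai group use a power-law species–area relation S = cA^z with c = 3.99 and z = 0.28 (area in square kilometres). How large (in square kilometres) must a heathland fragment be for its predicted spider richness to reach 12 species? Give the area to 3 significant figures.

51.0 square kilometres

12 = 3.99 × A^0.28  ⇒  A^0.28 = 12/3.99 = 3.008
ln A = ln(3.008) / 0.28 = 1.1011 / 0.28 = 3.9326
A = e^3.9326 ≈ 51.04 square kilometres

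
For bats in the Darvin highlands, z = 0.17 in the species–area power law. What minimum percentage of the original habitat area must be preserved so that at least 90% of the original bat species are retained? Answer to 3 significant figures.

53.8%

Need (A_new/A_old)^0.17 = 0.9, so A_new/A_old = 0.9^(1/0.17) = 0.9^5.882
ln(A_new/A_old) = ln 0.9 / 0.17 = -0.1054 / 0.17 = -0.6198
A_new/A_old = e^-0.6198 ≈ 0.5381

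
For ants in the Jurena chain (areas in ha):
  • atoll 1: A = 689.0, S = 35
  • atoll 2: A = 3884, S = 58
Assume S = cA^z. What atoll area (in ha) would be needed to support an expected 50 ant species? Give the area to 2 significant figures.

2300 ha

z = ln(58/35) / ln(3884/689) = 0.5051 / 1.7294 = 0.2921
c = 35 / 689^0.2921 = 35 / 6.745 = 5.189
A = (50/5.189)^(1/0.2921) ⇒ ln A = ln(9.635)/0.2921 = 7.7564
A = e^7.7564 ≈ 2337 ha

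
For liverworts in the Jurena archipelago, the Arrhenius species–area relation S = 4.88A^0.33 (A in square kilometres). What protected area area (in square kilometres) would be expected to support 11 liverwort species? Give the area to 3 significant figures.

11 = 4.88 × A^0.33  ⇒  A^0.33 = 11/4.88 = 2.254
ln A = ln(2.254) / 0.33 = 0.8128 / 0.33 = 2.4629
A = e^2.4629 ≈ 11.74 square kilometres

11.7 square kilometres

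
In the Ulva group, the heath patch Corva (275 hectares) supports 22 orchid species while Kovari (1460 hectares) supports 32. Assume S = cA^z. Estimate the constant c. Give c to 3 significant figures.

z = ln(S₂/S₁) / ln(A₂/A₁) = ln(32/22) / ln(1460/275) = 0.3747 / 1.6694 = 0.2244
c = S₁ / A₁^z = 22 / 275^0.2244 = 22 / 3.528 = 6.236

6.24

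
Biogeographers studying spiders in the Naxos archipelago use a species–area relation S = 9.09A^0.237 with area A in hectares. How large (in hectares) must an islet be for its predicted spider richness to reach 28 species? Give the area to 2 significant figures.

120 hectares

28 = 9.09 × A^0.237  ⇒  A^0.237 = 28/9.09 = 3.08
ln A = ln(3.08) / 0.237 = 1.1250 / 0.237 = 4.7470
A = e^4.7470 ≈ 115.2 hectares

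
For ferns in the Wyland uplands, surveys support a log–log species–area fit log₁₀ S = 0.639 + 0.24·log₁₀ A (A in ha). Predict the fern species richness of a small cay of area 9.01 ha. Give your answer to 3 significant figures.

7.38

S = 4.355 × 9.01^0.24 = 4.355 × 1.695 ≈ 7.381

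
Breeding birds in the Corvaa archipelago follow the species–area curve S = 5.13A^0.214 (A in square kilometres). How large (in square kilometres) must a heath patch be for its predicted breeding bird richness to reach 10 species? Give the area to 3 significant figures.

22.6 square kilometres

10 = 5.13 × A^0.214  ⇒  A^0.214 = 10/5.13 = 1.949
ln A = ln(1.949) / 0.214 = 0.6675 / 0.214 = 3.1191
A = e^3.1191 ≈ 22.63 square kilometres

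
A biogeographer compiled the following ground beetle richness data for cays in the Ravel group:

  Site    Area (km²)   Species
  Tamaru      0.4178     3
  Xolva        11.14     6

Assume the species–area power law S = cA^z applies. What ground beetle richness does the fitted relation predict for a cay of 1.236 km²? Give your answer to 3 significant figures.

3.77

z = ln(6/3) / ln(11.14/0.4178) = 0.6931 / 3.2833 = 0.2111
c = 3 / 0.4178^0.2111 = 3 / 0.8317 = 3.607
S₃ = 3.607 × 1.236^0.2111 = 3.607 × 1.046 ≈ 3.772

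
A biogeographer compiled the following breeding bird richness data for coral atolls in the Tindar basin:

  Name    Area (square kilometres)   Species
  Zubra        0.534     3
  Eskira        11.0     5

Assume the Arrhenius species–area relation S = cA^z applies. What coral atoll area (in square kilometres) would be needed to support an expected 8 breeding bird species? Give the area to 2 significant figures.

z = ln(5/3) / ln(11/0.534) = 0.5108 / 3.0253 = 0.1689
c = 3 / 0.534^0.1689 = 3 / 0.8995 = 3.335
A = (8/3.335)^(1/0.1689) ⇒ ln A = ln(2.399)/0.1689 = 5.1814
A = e^5.1814 ≈ 177.9 square kilometres

180 square kilometres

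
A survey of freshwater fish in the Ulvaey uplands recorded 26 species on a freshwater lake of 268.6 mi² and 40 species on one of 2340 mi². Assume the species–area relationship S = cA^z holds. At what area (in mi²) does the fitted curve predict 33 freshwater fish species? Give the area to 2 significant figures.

z = ln(40/26) / ln(2340/268.6) = 0.4308 / 2.1647 = 0.1990
c = 26 / 268.6^0.1990 = 26 / 3.044 = 8.542
A = (33/8.542)^(1/0.1990) ⇒ ln A = ln(3.863)/0.1990 = 6.7912
A = e^6.7912 ≈ 890 mi²

890 mi²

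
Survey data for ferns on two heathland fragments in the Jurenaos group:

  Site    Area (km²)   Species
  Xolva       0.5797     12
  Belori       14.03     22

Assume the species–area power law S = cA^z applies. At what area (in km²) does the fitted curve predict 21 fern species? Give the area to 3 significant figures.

11.0 km²

z = ln(22/12) / ln(14.03/0.5797) = 0.6061 / 3.1864 = 0.1902
c = 12 / 0.5797^0.1902 = 12 / 0.9015 = 13.31
A = (21/13.31)^(1/0.1902) ⇒ ln A = ln(1.578)/0.1902 = 2.3966
A = e^2.3966 ≈ 10.99 km²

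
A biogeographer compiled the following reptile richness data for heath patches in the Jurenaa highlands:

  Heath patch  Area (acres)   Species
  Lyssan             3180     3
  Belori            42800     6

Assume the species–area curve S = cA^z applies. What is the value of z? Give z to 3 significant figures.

0.267

Taking logs: ln S = ln c + z ln A, so z = (ln S₂ − ln S₁)/(ln A₂ − ln A₁).
z = ln(6/3) / ln(42800/3180) = ln(2) / ln(13.46) = 0.6931 / 2.5997 = 0.2666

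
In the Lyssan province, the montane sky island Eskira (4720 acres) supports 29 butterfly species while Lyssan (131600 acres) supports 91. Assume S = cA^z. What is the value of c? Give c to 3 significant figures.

z = ln(S₂/S₁) / ln(A₂/A₁) = ln(91/29) / ln(131600/4720) = 1.1436 / 3.3280 = 0.3436
c = S₁ / A₁^z = 29 / 4720^0.3436 = 29 / 18.3 = 1.585

1.58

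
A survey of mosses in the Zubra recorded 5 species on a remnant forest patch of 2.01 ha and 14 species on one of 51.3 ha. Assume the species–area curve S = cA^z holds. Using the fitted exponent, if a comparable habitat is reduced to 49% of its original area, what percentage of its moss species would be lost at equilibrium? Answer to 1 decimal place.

z = ln(14/5) / ln(51.3/2.01) = 1.0296 / 3.2396 = 0.3178
S_new/S_old = (A_new/A_old)^z = 0.49^0.3178 = exp(0.3178 × -0.7133) = 0.7971
Fraction lost = 1 − 0.7971 = 0.2029

20.3%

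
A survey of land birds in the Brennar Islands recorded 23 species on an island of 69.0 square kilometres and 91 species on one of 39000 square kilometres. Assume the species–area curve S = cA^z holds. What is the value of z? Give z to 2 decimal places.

0.22

Taking logs: ln S = ln c + z ln A, so z = (ln S₂ − ln S₁)/(ln A₂ − ln A₁).
z = ln(91/23) / ln(39000/69) = ln(3.957) / ln(565.2) = 1.3754 / 6.3372 = 0.2170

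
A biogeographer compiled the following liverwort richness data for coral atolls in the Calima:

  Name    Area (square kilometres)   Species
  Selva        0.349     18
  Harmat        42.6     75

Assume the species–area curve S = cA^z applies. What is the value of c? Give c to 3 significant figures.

z = ln(S₂/S₁) / ln(A₂/A₁) = ln(75/18) / ln(42.6/0.349) = 1.4271 / 4.8045 = 0.2970
c = S₁ / A₁^z = 18 / 0.349^0.2970 = 18 / 0.7315 = 24.61

24.6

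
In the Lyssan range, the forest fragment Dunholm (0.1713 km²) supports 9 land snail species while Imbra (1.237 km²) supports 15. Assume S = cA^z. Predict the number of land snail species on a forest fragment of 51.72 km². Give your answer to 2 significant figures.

39

z = ln(15/9) / ln(1.237/0.1713) = 0.5108 / 1.9770 = 0.2584
c = 9 / 0.1713^0.2584 = 9 / 0.6339 = 14.2
S₃ = 14.2 × 51.72^0.2584 = 14.2 × 2.772 ≈ 39.36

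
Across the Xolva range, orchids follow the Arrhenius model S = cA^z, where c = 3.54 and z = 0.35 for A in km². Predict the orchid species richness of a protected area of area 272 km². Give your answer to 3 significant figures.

25.2

S = 3.54 × 272^0.35
ln S = ln 3.54 + 0.35 × ln 272 = 1.2641 + 0.35 × 5.6058 = 3.2262
S = e^3.2262 ≈ 25.18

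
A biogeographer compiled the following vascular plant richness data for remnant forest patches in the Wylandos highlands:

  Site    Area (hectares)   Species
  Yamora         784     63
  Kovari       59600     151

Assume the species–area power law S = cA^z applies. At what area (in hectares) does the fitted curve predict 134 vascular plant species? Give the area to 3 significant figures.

33000 hectares

z = ln(151/63) / ln(59600/784) = 0.8741 / 4.3310 = 0.2018
c = 63 / 784^0.2018 = 63 / 3.839 = 16.41
A = (134/16.41)^(1/0.2018) ⇒ ln A = ln(8.165)/0.2018 = 10.4036
A = e^10.4036 ≈ 32979 hectares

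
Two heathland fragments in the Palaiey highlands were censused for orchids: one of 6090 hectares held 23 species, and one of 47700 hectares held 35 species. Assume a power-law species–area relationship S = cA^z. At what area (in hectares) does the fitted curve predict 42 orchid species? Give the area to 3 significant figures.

117000 hectares

z = ln(35/23) / ln(47700/6090) = 0.4199 / 2.0583 = 0.2040
c = 23 / 6090^0.2040 = 23 / 5.916 = 3.888
A = (42/3.888)^(1/0.2040) ⇒ ln A = ln(10.8)/0.2040 = 11.6665
A = e^11.6665 ≈ 116599 hectares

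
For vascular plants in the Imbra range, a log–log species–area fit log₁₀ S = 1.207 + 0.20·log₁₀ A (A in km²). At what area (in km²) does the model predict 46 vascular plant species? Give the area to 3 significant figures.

46 = 16.11 × A^0.2  ⇒  A^0.2 = 46/16.11 = 2.856
ln A = ln(2.856) / 0.2 = 1.0494 / 0.2 = 5.2471
A = e^5.2471 ≈ 190 km²

190 km²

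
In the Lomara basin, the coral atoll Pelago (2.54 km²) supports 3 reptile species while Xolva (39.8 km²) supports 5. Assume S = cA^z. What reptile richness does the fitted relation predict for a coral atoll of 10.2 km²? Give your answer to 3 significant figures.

z = ln(5/3) / ln(39.8/2.54) = 0.5108 / 2.7517 = 0.1856
c = 3 / 2.54^0.1856 = 3 / 1.189 = 2.523
S₃ = 2.523 × 10.2^0.1856 = 2.523 × 1.539 ≈ 3.883

3.88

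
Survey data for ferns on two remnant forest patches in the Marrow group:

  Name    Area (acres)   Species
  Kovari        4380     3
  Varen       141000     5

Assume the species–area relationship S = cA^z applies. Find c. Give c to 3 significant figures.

z = ln(S₂/S₁) / ln(A₂/A₁) = ln(5/3) / ln(141000/4380) = 0.5108 / 3.4717 = 0.1471
c = S₁ / A₁^z = 3 / 4380^0.1471 = 3 / 3.434 = 0.8736

0.874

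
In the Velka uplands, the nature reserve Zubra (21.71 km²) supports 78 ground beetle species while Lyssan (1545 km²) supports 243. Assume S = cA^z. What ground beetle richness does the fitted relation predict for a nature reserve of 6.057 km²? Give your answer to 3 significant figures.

55.5

z = ln(243/78) / ln(1545/21.71) = 1.1364 / 4.2650 = 0.2664
c = 78 / 21.71^0.2664 = 78 / 2.271 = 34.35
S₃ = 34.35 × 6.057^0.2664 = 34.35 × 1.616 ≈ 55.51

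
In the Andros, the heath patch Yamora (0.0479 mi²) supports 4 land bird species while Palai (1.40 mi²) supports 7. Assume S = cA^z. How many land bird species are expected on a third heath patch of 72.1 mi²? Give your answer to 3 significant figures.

13.5

z = ln(7/4) / ln(1.4/0.0479) = 0.5596 / 3.3751 = 0.1658
c = 4 / 0.0479^0.1658 = 4 / 0.6042 = 6.62
S₃ = 6.62 × 72.1^0.1658 = 6.62 × 2.033 ≈ 13.46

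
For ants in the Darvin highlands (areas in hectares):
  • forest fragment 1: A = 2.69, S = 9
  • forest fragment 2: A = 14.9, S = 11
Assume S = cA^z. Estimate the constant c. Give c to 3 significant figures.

8.01

z = ln(S₂/S₁) / ln(A₂/A₁) = ln(11/9) / ln(14.9/2.69) = 0.2007 / 1.7118 = 0.1172
c = S₁ / A₁^z = 9 / 2.69^0.1172 = 9 / 1.123 = 8.014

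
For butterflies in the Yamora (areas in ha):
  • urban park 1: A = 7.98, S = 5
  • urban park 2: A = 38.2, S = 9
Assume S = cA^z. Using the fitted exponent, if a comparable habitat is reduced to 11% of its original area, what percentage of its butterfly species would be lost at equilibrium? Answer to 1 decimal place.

z = ln(9/5) / ln(38.2/7.98) = 0.5878 / 1.5659 = 0.3754
S_new/S_old = (A_new/A_old)^z = 0.11^0.3754 = exp(0.3754 × -2.2073) = 0.4367
Fraction lost = 1 − 0.4367 = 0.5633

56.3%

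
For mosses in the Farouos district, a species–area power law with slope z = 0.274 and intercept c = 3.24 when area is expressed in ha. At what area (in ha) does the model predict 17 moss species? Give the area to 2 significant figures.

17 = 3.24 × A^0.274  ⇒  A^0.274 = 17/3.24 = 5.247
ln A = ln(5.247) / 0.274 = 1.6576 / 0.274 = 6.0498
A = e^6.0498 ≈ 424 ha

420 ha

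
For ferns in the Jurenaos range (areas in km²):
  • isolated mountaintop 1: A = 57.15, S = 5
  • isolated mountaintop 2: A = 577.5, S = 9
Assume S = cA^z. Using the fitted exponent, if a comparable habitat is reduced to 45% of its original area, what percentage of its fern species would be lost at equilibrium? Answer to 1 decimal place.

18.4%

z = ln(9/5) / ln(577.5/57.15) = 0.5878 / 2.3130 = 0.2541
S_new/S_old = (A_new/A_old)^z = 0.45^0.2541 = exp(0.2541 × -0.7985) = 0.8163
Fraction lost = 1 − 0.8163 = 0.1837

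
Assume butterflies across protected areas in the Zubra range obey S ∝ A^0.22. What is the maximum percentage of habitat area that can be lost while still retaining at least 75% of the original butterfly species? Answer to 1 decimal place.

73.0%

Need (A_new/A_old)^0.22 = 0.75, so A_new/A_old = 0.75^(1/0.22) = 0.75^4.545
ln(A_new/A_old) = ln 0.75 / 0.22 = -0.2877 / 0.22 = -1.3076
A_new/A_old = e^-1.3076 ≈ 0.2705
Fraction that can be lost = 1 − 0.2705 = 0.7295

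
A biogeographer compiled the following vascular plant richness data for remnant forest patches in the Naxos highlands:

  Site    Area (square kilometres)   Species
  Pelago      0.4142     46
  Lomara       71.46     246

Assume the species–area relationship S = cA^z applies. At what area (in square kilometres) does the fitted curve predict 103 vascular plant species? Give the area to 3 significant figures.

4.93 square kilometres

z = ln(246/46) / ln(71.46/0.4142) = 1.6767 / 5.1505 = 0.3255
c = 46 / 0.4142^0.3255 = 46 / 0.7506 = 61.29
A = (103/61.29)^(1/0.3255) ⇒ ln A = ln(1.681)/0.3255 = 1.5948
A = e^1.5948 ≈ 4.927 square kilometres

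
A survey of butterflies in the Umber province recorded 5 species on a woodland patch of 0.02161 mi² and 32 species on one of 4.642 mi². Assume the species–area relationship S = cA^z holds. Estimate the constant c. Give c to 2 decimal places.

z = ln(S₂/S₁) / ln(A₂/A₁) = ln(32/5) / ln(4.642/0.02161) = 1.8563 / 5.3697 = 0.3457
c = S₁ / A₁^z = 5 / 0.02161^0.3457 = 5 / 0.2656 = 18.82

18.82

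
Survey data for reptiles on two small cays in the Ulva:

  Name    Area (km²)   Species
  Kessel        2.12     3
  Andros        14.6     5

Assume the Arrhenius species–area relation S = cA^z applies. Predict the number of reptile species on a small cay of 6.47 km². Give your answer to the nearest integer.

z = ln(5/3) / ln(14.6/2.12) = 0.5108 / 1.9296 = 0.2647
c = 3 / 2.12^0.2647 = 3 / 1.22 = 2.459
S₃ = 2.459 × 6.47^0.2647 = 2.459 × 1.639 ≈ 4.031

4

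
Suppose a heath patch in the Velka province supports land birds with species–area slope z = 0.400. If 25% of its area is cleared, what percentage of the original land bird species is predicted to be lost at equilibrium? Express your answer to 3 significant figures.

10.9%

S_new/S_old = (A_new/A_old)^z = 0.75^0.4
= exp(0.4 × ln 0.75) = exp(0.4 × -0.2877) = exp(-0.1151) ≈ 0.8913
Fraction lost = 1 − 0.8913 = 0.1087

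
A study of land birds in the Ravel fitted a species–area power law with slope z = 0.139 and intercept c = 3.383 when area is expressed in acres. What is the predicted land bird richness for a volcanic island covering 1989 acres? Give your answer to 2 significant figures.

9.7

S = 3.383 × 1989^0.139 = 3.383 × 2.874 ≈ 9.723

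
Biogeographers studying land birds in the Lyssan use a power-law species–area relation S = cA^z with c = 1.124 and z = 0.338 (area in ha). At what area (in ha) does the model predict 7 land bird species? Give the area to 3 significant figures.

7 = 1.124 × A^0.338  ⇒  A^0.338 = 7/1.124 = 6.228
ln A = ln(6.228) / 0.338 = 1.8290 / 0.338 = 5.4113
A = e^5.4113 ≈ 223.9 ha

224 ha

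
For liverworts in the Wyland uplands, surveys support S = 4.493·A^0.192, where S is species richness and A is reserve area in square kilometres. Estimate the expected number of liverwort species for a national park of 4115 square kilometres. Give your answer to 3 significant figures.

S = 4.493 × 4115^0.192 = 4.493 × 4.943 ≈ 22.21

22.2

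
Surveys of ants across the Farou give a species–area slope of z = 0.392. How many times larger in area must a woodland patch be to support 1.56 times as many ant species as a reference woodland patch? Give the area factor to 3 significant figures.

3.11

(A₂/A₁)^0.392 = 1.56, so A₂/A₁ = 1.56^(1/0.392) = 1.56^2.551
ln(A₂/A₁) = ln 1.56 / 0.392 = 0.4447 / 0.392 = 1.1344
A₂/A₁ = e^1.1344 ≈ 3.109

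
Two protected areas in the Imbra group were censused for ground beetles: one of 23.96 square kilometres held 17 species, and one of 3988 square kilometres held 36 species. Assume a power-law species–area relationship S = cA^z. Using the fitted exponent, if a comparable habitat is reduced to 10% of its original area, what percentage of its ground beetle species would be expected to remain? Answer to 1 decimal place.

z = ln(36/17) / ln(3988/23.96) = 0.7503 / 5.1147 = 0.1467
S_new/S_old = (A_new/A_old)^z = 0.1^0.1467 = exp(0.1467 × -2.3026) = 0.7134

71.3%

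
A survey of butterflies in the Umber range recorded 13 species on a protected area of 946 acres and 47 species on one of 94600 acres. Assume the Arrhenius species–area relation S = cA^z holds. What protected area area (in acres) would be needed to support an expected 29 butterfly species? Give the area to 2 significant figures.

17000 acres

z = ln(47/13) / ln(94600/946) = 1.2852 / 4.6052 = 0.2791
c = 13 / 946^0.2791 = 13 / 6.769 = 1.921
A = (29/1.921)^(1/0.2791) ⇒ ln A = ln(15.1)/0.2791 = 9.7272
A = e^9.7272 ≈ 16768 acres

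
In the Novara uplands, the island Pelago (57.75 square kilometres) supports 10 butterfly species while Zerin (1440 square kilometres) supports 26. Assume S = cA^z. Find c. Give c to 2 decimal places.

3.00

z = ln(S₂/S₁) / ln(A₂/A₁) = ln(26/10) / ln(1440/57.75) = 0.9555 / 3.2163 = 0.2971
c = S₁ / A₁^z = 10 / 57.75^0.2971 = 10 / 3.337 = 2.997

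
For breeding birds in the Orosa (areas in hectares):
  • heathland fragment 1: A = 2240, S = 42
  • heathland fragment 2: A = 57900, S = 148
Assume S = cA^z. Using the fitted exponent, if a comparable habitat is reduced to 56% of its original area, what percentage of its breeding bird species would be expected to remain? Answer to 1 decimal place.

79.9%

z = ln(148/42) / ln(57900/2240) = 1.2595 / 3.2522 = 0.3873
S_new/S_old = (A_new/A_old)^z = 0.56^0.3873 = exp(0.3873 × -0.5798) = 0.7989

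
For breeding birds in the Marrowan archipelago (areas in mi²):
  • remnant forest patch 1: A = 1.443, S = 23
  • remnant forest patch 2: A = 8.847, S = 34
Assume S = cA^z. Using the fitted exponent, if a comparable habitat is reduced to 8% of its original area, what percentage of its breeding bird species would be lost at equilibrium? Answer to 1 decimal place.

42.0%

z = ln(34/23) / ln(8.847/1.443) = 0.3909 / 1.8134 = 0.2155
S_new/S_old = (A_new/A_old)^z = 0.08^0.2155 = exp(0.2155 × -2.5257) = 0.5802
Fraction lost = 1 − 0.5802 = 0.4198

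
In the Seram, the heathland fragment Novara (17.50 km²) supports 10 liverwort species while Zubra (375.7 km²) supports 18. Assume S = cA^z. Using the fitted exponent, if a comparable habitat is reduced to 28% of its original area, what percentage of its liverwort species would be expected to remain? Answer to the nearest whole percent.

z = ln(18/10) / ln(375.7/17.5) = 0.5878 / 3.0666 = 0.1917
S_new/S_old = (A_new/A_old)^z = 0.28^0.1917 = exp(0.1917 × -1.2730) = 0.7835

78%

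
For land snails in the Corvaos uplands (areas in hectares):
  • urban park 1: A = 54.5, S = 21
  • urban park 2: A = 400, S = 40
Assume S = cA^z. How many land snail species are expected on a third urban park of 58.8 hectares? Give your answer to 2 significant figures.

z = ln(40/21) / ln(400/54.5) = 0.6444 / 1.9933 = 0.3233
c = 21 / 54.5^0.3233 = 21 / 3.642 = 5.766
S₃ = 5.766 × 58.8^0.3233 = 5.766 × 3.732 ≈ 21.52

22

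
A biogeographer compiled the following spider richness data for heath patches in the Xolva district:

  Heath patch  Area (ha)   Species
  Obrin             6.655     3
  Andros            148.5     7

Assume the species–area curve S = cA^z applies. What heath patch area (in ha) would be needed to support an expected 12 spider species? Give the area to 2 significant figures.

1100 ha

z = ln(7/3) / ln(148.5/6.655) = 0.8473 / 3.1052 = 0.2729
c = 3 / 6.655^0.2729 = 3 / 1.677 = 1.789
A = (12/1.789)^(1/0.2729) ⇒ ln A = ln(6.709)/0.2729 = 6.9759
A = e^6.9759 ≈ 1071 ha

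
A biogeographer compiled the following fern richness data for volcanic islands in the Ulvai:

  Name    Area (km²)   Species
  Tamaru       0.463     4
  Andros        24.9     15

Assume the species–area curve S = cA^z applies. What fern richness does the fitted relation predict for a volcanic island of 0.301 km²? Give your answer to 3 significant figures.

3.47

z = ln(15/4) / ln(24.9/0.463) = 1.3218 / 3.9849 = 0.3317
c = 4 / 0.463^0.3317 = 4 / 0.7746 = 5.164
S₃ = 5.164 × 0.301^0.3317 = 5.164 × 0.6715 ≈ 3.468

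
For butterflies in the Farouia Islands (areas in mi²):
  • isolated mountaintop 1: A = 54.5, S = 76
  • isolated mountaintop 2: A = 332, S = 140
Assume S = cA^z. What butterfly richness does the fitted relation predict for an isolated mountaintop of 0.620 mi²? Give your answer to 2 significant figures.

17

z = ln(140/76) / ln(332/54.5) = 0.6109 / 1.8069 = 0.3381
c = 76 / 54.5^0.3381 = 76 / 3.864 = 19.67
S₃ = 19.67 × 0.62^0.3381 = 19.67 × 0.8508 ≈ 16.73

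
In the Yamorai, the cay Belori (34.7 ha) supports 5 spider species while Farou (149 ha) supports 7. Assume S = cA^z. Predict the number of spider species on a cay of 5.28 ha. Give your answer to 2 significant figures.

3.2

z = ln(7/5) / ln(149/34.7) = 0.3365 / 1.4572 = 0.2309
c = 5 / 34.7^0.2309 = 5 / 2.268 = 2.204
S₃ = 2.204 × 5.28^0.2309 = 2.204 × 1.468 ≈ 3.237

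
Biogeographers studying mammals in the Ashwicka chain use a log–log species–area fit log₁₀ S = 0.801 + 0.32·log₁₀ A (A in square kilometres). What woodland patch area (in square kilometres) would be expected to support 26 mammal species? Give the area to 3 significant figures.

82.9 square kilometres

26 = 6.324 × A^0.32  ⇒  A^0.32 = 26/6.324 = 4.111
ln A = ln(4.111) / 0.32 = 1.4137 / 0.32 = 4.4179
A = e^4.4179 ≈ 82.92 square kilometres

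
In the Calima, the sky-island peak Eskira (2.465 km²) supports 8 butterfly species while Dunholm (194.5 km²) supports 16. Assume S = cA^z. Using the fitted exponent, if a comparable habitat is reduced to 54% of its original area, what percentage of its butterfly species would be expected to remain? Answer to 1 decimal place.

z = ln(16/8) / ln(194.5/2.465) = 0.6931 / 4.3682 = 0.1587
S_new/S_old = (A_new/A_old)^z = 0.54^0.1587 = exp(0.1587 × -0.6162) = 0.9069

90.7%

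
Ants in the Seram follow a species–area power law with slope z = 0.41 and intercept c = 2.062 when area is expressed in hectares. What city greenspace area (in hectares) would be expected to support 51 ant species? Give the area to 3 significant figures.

2500 hectares

51 = 2.062 × A^0.41  ⇒  A^0.41 = 51/2.062 = 24.73
ln A = ln(24.73) / 0.41 = 3.2081 / 0.41 = 7.8248
A = e^7.8248 ≈ 2502 hectares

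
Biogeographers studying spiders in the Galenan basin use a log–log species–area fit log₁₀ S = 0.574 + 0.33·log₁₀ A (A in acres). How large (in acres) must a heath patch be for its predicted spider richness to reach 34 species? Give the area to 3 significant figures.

797 acres

34 = 3.75 × A^0.33  ⇒  A^0.33 = 34/3.75 = 9.067
ln A = ln(9.067) / 0.33 = 2.2047 / 0.33 = 6.6808
A = e^6.6808 ≈ 797 acres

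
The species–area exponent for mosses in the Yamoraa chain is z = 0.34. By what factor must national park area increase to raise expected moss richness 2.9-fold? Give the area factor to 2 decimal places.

22.91

(A₂/A₁)^0.34 = 2.9, so A₂/A₁ = 2.9^(1/0.34) = 2.9^2.941
ln(A₂/A₁) = ln 2.9 / 0.34 = 1.0647 / 0.34 = 3.1315
A₂/A₁ = e^3.1315 ≈ 22.91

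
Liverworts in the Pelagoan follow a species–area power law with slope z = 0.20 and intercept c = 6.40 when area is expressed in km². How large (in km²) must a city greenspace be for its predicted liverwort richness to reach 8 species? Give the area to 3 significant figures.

8 = 6.4 × A^0.2  ⇒  A^0.2 = 8/6.4 = 1.25
ln A = ln(1.25) / 0.2 = 0.2231 / 0.2 = 1.1157
A = e^1.1157 ≈ 3.052 km²

3.05 km²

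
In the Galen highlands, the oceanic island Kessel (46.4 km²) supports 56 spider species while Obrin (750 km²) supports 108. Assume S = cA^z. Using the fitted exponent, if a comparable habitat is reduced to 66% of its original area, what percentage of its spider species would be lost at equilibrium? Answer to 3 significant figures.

9.34%

z = ln(108/56) / ln(750/46.4) = 0.6568 / 2.7828 = 0.2360
S_new/S_old = (A_new/A_old)^z = 0.66^0.2360 = exp(0.2360 × -0.4155) = 0.9066
Fraction lost = 1 − 0.9066 = 0.09341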